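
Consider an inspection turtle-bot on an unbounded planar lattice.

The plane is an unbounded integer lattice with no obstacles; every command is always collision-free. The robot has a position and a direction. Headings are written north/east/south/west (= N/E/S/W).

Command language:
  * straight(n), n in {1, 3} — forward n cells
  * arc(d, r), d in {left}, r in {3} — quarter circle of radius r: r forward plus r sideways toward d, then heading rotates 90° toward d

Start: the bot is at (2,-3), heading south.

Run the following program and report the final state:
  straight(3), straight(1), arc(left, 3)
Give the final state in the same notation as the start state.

at (5,-10), heading east

from: at (2,-3), heading south
t=1 straight(3) ⇒ at (2,-6), heading south
t=2 straight(1) ⇒ at (2,-7), heading south
t=3 arc(left, 3) ⇒ at (5,-10), heading east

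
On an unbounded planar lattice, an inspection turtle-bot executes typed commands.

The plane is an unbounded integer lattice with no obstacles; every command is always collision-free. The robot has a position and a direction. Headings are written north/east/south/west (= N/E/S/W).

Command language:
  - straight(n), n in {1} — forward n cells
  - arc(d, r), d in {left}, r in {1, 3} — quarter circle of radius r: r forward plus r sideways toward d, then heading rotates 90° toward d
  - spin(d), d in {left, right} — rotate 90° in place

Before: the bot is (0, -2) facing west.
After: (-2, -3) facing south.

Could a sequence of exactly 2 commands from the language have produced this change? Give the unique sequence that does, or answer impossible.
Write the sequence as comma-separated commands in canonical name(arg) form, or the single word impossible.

key: position moved to (-2,-3) AND the heading swung to S — translation plus rotation needed
begin: (0, -2) facing west
1. straight(1) → (-1, -2) facing west
2. arc(left, 1) → (-2, -3) facing south
no rival 2-sequence matches.

straight(1), arc(left, 1)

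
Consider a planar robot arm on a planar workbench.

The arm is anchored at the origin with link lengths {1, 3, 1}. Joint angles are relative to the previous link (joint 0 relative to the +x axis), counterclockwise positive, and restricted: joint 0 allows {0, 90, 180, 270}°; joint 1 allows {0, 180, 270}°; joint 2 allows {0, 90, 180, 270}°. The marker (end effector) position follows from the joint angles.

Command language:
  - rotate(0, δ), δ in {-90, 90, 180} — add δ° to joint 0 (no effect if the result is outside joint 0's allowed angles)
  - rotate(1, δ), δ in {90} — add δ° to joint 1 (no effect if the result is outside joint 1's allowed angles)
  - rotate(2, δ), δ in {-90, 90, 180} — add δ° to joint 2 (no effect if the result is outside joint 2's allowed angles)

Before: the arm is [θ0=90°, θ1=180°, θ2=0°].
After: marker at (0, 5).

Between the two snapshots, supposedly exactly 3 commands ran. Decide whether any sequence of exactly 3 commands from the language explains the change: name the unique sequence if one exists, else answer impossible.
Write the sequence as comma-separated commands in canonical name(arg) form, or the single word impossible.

rotate(1, 90), rotate(1, 90), rotate(1, 90)

start: [θ0=90°, θ1=180°, θ2=0°]
t=1 rotate(1, 90) ⇒ [θ0=90°, θ1=270°, θ2=0°]
t=2 rotate(1, 90) ⇒ [θ0=90°, θ1=0°, θ2=0°]
t=3 rotate(1, 90) ⇒ [θ0=90°, θ1=0°, θ2=0°]
uniquely the one of 343 3-step routes that fits.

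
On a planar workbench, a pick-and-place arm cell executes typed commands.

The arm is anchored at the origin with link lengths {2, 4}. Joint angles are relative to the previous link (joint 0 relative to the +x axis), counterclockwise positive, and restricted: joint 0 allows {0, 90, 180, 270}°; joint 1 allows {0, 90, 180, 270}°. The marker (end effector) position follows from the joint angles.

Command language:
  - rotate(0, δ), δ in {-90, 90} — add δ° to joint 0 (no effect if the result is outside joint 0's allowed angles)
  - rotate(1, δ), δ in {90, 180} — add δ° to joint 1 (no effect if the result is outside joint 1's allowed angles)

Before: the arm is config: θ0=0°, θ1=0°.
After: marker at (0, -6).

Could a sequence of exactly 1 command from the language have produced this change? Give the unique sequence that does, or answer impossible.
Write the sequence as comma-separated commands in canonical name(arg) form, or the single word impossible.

rotate(0, -90)

initial: config: θ0=0°, θ1=0°
t=1 rotate(0, -90) ⇒ config: θ0=270°, θ1=0°
no rival 1-sequence matches.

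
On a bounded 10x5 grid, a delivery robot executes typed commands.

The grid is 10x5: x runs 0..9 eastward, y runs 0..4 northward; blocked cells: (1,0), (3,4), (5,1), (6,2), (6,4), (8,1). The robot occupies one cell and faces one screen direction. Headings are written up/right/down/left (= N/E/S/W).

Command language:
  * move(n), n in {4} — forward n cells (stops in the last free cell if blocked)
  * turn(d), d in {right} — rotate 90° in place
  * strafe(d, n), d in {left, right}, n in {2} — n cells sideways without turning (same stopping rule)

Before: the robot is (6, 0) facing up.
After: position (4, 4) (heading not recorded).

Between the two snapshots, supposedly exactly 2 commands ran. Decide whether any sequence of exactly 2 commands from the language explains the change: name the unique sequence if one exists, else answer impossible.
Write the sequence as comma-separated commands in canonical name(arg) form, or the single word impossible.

key: running move(4) before strafe(left, 2) would end elsewhere — order is forced
from: (6, 0) facing up
step 1 (strafe(left, 2)): (4, 0) facing up
step 2 (move(4)): (4, 4) facing up
all 16 alternatives checked — unique.

strafe(left, 2), move(4)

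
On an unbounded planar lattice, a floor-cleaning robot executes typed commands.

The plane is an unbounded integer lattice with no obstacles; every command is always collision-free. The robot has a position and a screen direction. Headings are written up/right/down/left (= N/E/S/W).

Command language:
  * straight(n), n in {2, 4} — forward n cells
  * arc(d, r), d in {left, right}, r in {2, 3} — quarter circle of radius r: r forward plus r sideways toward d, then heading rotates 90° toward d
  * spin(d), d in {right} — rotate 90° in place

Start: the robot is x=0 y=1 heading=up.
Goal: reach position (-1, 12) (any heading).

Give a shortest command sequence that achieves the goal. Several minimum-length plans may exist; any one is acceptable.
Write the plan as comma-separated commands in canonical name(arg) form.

arc(left, 2), arc(right, 2), straight(4), arc(right, 3)

begin: x=0 y=1 heading=up
step 1 (arc(left, 2)): x=-2 y=3 heading=left
step 2 (arc(right, 2)): x=-4 y=5 heading=up
step 3 (straight(4)): x=-4 y=9 heading=up
step 4 (arc(right, 3)): x=-1 y=12 heading=right
minimal: 4 command(s), checked below 4.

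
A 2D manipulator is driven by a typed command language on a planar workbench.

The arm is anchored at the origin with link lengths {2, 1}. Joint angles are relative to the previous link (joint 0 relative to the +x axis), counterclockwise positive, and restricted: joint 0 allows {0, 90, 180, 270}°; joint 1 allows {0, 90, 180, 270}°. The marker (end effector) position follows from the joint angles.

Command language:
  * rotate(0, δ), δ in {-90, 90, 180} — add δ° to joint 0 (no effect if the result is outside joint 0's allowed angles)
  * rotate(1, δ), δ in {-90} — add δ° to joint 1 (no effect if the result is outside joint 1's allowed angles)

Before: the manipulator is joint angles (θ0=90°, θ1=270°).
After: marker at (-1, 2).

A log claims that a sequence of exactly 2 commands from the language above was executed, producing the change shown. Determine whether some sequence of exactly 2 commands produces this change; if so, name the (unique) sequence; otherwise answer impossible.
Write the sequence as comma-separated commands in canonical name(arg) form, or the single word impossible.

t0: joint angles (θ0=90°, θ1=270°)
1. rotate(1, -90) → joint angles (θ0=90°, θ1=180°)
2. rotate(1, -90) → joint angles (θ0=90°, θ1=90°)
no rival 2-sequence matches.

rotate(1, -90), rotate(1, -90)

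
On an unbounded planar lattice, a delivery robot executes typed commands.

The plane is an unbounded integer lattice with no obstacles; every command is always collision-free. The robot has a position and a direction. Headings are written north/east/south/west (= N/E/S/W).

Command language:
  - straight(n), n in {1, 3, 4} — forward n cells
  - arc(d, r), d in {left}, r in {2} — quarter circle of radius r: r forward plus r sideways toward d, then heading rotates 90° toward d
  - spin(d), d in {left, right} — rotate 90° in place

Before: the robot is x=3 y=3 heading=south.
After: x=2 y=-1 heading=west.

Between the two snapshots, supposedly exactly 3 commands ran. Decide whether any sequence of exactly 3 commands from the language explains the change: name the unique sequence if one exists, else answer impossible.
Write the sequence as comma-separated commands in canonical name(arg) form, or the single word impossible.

straight(4), spin(right), straight(1)

key: cell and facing (now W) both changed — the 3 commands mix motion and turning
begin: x=3 y=3 heading=south
step 1 (straight(4)): x=3 y=-1 heading=south
step 2 (spin(right)): x=3 y=-1 heading=west
step 3 (straight(1)): x=2 y=-1 heading=west
uniquely the one of 216 3-step routes that fits.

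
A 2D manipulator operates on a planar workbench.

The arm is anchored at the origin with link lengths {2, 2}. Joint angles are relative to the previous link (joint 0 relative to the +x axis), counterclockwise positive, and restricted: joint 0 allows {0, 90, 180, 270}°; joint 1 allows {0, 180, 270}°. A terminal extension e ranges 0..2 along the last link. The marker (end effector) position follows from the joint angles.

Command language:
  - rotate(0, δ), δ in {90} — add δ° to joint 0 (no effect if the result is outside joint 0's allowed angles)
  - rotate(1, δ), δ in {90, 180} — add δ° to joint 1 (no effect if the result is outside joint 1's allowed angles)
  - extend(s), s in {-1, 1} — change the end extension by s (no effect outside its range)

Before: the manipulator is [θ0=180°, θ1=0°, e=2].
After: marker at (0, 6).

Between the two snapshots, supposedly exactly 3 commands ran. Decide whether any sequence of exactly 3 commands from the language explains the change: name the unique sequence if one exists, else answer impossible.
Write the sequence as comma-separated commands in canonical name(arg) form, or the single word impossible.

t0: [θ0=180°, θ1=0°, e=2]
1. rotate(0, 90) → [θ0=270°, θ1=0°, e=2]
2. rotate(0, 90) → [θ0=0°, θ1=0°, e=2]
3. rotate(0, 90) → [θ0=90°, θ1=0°, e=2]
uniquely the one of 125 3-step routes that fits.

rotate(0, 90), rotate(0, 90), rotate(0, 90)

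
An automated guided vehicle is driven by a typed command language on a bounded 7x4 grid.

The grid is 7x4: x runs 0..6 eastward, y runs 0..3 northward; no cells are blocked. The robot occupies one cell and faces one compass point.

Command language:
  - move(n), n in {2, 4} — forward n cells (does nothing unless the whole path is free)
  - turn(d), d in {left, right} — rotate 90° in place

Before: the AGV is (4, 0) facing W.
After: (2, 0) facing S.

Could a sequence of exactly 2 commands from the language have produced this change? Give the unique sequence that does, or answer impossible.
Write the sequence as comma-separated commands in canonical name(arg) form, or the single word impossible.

key: order matters: swapping move(2) and turn(left) lands elsewhere
from: (4, 0) facing W
[1] after move(2): (2, 0) facing W
[2] after turn(left): (2, 0) facing S
all 16 alternatives checked — unique.

move(2), turn(left)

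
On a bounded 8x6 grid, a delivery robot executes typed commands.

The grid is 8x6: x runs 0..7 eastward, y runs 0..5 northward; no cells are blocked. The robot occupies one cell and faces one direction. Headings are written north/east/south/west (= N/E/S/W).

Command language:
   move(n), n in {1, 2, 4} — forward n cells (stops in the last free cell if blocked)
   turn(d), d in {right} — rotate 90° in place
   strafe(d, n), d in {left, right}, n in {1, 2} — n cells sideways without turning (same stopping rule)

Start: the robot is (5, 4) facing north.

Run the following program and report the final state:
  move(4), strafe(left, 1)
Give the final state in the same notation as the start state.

(4, 5) facing north

initial: (5, 4) facing north
t=1 move(4) ⇒ (5, 5) facing north
t=2 strafe(left, 1) ⇒ (4, 5) facing north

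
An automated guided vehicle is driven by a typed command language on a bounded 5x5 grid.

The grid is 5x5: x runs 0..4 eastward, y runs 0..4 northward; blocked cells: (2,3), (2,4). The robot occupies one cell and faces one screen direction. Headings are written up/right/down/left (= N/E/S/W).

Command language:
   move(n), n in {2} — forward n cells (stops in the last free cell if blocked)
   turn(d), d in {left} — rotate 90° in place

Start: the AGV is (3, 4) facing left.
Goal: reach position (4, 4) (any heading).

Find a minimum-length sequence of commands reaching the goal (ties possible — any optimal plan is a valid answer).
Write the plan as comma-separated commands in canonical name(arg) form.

turn(left), turn(left), move(2)

initial: (3, 4) facing left
step 1 (turn(left)): (3, 4) facing down
step 2 (turn(left)): (3, 4) facing right
step 3 (move(2)): (4, 4) facing right
shorter routes all fall short; 3 is best.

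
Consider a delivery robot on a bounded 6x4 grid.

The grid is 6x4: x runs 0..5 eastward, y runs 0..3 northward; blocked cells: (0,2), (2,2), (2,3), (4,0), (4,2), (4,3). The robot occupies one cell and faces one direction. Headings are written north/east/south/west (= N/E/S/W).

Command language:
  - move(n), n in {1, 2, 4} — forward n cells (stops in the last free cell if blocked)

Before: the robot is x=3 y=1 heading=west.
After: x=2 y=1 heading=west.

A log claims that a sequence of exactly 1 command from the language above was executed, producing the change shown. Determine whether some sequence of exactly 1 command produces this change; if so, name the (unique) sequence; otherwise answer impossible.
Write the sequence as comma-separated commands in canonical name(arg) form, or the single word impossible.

move(1)

key: heading stays W — the single command does not turn
from: x=3 y=1 heading=west
[1] after move(1): x=2 y=1 heading=west
no rival 1-sequence matches.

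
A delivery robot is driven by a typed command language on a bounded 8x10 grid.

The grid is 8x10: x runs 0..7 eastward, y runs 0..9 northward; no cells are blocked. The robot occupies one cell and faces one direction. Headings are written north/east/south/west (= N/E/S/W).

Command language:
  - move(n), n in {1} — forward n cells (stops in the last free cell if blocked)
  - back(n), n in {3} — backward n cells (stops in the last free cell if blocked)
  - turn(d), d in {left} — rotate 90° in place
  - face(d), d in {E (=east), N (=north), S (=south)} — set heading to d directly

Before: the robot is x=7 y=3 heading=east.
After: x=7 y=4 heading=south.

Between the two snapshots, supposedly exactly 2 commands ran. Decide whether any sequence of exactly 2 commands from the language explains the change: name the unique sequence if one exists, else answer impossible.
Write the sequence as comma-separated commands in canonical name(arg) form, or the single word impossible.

all 36 sequences checked — none match.

impossible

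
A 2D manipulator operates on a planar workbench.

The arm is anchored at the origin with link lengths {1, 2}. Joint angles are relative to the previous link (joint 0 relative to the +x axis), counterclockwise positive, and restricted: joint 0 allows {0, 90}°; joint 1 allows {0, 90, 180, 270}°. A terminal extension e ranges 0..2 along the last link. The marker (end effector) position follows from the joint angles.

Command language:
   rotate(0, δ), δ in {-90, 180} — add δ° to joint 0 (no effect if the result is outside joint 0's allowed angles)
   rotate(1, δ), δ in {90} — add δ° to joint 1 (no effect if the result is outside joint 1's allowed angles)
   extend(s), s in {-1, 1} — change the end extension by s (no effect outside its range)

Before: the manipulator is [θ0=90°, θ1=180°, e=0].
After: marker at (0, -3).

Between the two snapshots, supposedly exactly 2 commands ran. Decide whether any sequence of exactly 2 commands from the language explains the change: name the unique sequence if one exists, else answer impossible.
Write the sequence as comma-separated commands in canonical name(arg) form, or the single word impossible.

begin: [θ0=90°, θ1=180°, e=0]
1. extend(1) → [θ0=90°, θ1=180°, e=1]
2. extend(1) → [θ0=90°, θ1=180°, e=2]
no rival 2-sequence matches.

extend(1), extend(1)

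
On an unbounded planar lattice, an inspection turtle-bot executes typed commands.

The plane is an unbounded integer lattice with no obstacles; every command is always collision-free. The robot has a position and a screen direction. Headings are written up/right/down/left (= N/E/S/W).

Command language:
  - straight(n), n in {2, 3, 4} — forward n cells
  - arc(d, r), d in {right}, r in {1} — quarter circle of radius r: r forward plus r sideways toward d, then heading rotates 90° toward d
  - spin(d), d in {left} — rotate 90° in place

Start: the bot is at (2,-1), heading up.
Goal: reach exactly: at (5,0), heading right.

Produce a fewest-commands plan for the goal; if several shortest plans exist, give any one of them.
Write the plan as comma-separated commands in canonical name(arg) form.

t0: at (2,-1), heading up
1. arc(right, 1) → at (3,0), heading right
2. straight(2) → at (5,0), heading right
no 1-step plan works, so 2 is optimal.

arc(right, 1), straight(2)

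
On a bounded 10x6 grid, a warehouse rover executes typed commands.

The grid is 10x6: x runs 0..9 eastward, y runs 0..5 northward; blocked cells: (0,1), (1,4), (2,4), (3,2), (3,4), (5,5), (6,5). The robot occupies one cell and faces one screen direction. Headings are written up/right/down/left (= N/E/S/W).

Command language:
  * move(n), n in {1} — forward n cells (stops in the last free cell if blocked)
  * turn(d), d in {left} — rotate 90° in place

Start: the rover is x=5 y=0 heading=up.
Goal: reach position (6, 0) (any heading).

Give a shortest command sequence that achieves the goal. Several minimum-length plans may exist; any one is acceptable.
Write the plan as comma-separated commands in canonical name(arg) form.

from: x=5 y=0 heading=up
1. turn(left) → x=5 y=0 heading=left
2. turn(left) → x=5 y=0 heading=down
3. turn(left) → x=5 y=0 heading=right
4. move(1) → x=6 y=0 heading=right
no 3-step plan works, so 4 is optimal.

turn(left), turn(left), turn(left), move(1)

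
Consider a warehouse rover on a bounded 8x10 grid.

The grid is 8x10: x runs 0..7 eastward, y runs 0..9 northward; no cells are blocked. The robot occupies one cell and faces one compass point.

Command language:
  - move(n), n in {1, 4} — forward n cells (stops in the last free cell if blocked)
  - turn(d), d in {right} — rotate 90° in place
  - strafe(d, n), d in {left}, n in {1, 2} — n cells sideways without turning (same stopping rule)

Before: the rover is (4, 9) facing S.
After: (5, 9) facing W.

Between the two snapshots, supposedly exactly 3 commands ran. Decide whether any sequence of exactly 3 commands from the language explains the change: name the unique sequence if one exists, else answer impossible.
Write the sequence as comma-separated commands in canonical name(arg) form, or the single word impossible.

strafe(left, 2), turn(right), move(1)

key: position moved to (5,9) AND the heading swung to W — translation plus rotation needed
begin: (4, 9) facing S
[1] after strafe(left, 2): (6, 9) facing S
[2] after turn(right): (6, 9) facing W
[3] after move(1): (5, 9) facing W
uniquely the one of 125 3-step routes that fits.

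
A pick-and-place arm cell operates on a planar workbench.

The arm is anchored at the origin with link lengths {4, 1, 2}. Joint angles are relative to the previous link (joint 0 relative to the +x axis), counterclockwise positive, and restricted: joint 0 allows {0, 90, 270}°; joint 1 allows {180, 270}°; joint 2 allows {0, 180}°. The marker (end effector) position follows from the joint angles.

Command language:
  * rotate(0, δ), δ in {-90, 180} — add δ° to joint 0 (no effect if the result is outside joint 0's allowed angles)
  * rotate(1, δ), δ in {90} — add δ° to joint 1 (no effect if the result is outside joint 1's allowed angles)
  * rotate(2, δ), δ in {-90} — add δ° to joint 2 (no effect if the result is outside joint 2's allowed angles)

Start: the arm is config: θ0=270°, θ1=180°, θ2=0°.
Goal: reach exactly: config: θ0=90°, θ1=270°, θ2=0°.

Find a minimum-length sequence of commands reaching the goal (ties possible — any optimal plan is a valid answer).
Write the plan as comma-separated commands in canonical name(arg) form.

t0: config: θ0=270°, θ1=180°, θ2=0°
1. rotate(1, 90) → config: θ0=270°, θ1=270°, θ2=0°
2. rotate(0, 180) → config: θ0=90°, θ1=270°, θ2=0°
nothing shorter than 2 reaches the goal.

rotate(1, 90), rotate(0, 180)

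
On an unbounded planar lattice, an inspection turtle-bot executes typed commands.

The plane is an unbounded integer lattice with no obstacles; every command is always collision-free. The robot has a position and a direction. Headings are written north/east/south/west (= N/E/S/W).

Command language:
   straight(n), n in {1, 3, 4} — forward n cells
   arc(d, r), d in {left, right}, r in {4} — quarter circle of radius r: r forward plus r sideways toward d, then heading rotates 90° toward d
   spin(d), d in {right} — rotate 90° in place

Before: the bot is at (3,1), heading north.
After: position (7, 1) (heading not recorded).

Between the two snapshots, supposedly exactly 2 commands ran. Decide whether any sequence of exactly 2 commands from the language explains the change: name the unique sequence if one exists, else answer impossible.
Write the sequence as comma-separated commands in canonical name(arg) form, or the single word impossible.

spin(right), straight(4)

key: running straight(4) before spin(right) would end elsewhere — order is forced
begin: at (3,1), heading north
step 1 (spin(right)): at (3,1), heading east
step 2 (straight(4)): at (7,1), heading east
no rival 2-sequence matches.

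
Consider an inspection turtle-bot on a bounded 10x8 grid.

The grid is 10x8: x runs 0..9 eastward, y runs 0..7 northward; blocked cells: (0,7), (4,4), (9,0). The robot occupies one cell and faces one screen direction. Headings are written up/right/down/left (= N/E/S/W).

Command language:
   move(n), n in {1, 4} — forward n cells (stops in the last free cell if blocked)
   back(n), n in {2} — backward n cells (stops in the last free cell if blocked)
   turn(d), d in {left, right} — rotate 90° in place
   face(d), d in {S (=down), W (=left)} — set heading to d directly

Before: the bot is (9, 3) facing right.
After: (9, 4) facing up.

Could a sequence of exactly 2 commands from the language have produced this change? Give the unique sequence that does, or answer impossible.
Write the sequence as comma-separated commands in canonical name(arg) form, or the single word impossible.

key: running move(1) before turn(left) would end elsewhere — order is forced
from: (9, 3) facing right
1. turn(left) → (9, 3) facing up
2. move(1) → (9, 4) facing up
no other 2-command option fits: unique.

turn(left), move(1)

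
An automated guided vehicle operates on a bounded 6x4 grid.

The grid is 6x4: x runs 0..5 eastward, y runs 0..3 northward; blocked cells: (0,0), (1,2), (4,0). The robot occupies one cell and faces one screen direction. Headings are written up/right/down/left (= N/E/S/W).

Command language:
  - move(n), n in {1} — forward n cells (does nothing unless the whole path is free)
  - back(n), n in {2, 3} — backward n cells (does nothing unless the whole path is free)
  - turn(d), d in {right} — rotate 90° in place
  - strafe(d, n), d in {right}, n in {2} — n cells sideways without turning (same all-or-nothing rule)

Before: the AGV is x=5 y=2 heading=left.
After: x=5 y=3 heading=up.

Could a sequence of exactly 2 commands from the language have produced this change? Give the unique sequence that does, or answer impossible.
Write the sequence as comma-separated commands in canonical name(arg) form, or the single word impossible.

turn(right), move(1)

key: running move(1) before turn(right) would end elsewhere — order is forced
t0: x=5 y=2 heading=left
1. turn(right) → x=5 y=2 heading=up
2. move(1) → x=5 y=3 heading=up
no rival 2-sequence matches.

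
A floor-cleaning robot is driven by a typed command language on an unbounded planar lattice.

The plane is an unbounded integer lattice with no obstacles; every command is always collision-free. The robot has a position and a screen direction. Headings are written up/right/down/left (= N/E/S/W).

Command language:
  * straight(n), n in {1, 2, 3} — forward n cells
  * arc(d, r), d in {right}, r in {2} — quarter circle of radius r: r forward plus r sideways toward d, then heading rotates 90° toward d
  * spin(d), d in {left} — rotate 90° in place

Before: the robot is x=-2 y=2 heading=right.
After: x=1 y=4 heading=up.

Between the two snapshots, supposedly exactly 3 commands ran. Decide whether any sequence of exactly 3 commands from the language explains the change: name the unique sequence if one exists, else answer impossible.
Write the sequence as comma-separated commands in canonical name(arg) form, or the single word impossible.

key: position moved to (1,4) AND the heading swung to N — translation plus rotation needed
start: x=-2 y=2 heading=right
1. straight(3) → x=1 y=2 heading=right
2. spin(left) → x=1 y=2 heading=up
3. straight(2) → x=1 y=4 heading=up
no rival 3-sequence matches.

straight(3), spin(left), straight(2)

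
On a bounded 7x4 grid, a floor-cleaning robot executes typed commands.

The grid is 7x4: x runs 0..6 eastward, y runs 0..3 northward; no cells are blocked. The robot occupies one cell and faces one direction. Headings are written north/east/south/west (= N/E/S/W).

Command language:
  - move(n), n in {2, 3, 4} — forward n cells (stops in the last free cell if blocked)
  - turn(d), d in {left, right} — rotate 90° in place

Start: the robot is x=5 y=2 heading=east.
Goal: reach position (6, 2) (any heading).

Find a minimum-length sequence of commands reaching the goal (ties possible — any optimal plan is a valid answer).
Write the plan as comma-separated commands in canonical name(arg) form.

start: x=5 y=2 heading=east
1. move(4) → x=6 y=2 heading=east
no 0-step plan works, so 1 is optimal.

move(4)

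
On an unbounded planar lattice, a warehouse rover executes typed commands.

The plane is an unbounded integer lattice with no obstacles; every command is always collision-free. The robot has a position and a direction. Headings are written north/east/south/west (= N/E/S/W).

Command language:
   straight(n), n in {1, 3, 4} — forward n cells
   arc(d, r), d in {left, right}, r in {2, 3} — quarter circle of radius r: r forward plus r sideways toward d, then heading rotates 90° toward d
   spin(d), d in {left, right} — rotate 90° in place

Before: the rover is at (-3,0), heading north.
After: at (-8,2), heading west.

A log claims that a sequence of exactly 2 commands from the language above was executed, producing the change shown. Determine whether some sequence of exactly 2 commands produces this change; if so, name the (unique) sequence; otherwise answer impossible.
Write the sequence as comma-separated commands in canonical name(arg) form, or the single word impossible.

arc(left, 2), straight(3)

key: cell and facing (now W) both changed — the 2 commands mix motion and turning
start: at (-3,0), heading north
t=1 arc(left, 2) ⇒ at (-5,2), heading west
t=2 straight(3) ⇒ at (-8,2), heading west
all 81 alternatives checked — unique.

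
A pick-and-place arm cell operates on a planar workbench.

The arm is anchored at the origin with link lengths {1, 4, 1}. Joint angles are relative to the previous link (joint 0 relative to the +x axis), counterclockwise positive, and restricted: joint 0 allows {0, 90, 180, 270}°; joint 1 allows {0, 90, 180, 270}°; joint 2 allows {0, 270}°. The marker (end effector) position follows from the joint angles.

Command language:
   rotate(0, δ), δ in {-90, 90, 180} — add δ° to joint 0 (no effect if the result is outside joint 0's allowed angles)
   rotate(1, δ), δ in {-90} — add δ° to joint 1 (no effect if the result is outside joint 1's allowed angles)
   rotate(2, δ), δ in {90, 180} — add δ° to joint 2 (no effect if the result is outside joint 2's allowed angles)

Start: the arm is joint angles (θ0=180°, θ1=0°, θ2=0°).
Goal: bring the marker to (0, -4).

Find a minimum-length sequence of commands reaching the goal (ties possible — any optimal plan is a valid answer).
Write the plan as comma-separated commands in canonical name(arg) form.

begin: joint angles (θ0=180°, θ1=0°, θ2=0°)
step 1 (rotate(1, -90)): joint angles (θ0=180°, θ1=270°, θ2=0°)
step 2 (rotate(1, -90)): joint angles (θ0=180°, θ1=180°, θ2=0°)
step 3 (rotate(0, -90)): joint angles (θ0=90°, θ1=180°, θ2=0°)
nothing shorter than 3 reaches the goal.

rotate(1, -90), rotate(1, -90), rotate(0, -90)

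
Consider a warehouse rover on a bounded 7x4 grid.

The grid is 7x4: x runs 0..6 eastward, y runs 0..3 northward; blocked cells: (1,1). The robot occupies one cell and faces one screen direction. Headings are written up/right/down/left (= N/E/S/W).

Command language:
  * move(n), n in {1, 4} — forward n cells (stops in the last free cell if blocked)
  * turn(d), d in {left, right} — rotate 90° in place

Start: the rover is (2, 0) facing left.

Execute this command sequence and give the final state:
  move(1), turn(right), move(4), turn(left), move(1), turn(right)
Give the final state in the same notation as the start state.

start: (2, 0) facing left
1. move(1) → (1, 0) facing left
2. turn(right) → (1, 0) facing up
3. move(4) → (1, 0) facing up
4. turn(left) → (1, 0) facing left
5. move(1) → (0, 0) facing left
6. turn(right) → (0, 0) facing up

(0, 0) facing up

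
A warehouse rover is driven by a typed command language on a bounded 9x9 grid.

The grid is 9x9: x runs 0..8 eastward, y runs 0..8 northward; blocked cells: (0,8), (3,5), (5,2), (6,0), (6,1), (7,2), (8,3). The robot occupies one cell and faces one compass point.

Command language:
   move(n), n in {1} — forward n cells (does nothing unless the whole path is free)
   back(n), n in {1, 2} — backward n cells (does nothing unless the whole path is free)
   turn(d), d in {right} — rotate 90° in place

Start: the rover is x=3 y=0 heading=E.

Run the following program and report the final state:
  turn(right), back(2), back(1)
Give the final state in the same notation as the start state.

from: x=3 y=0 heading=E
t=1 turn(right) ⇒ x=3 y=0 heading=S
t=2 back(2) ⇒ x=3 y=2 heading=S
t=3 back(1) ⇒ x=3 y=3 heading=S

x=3 y=3 heading=S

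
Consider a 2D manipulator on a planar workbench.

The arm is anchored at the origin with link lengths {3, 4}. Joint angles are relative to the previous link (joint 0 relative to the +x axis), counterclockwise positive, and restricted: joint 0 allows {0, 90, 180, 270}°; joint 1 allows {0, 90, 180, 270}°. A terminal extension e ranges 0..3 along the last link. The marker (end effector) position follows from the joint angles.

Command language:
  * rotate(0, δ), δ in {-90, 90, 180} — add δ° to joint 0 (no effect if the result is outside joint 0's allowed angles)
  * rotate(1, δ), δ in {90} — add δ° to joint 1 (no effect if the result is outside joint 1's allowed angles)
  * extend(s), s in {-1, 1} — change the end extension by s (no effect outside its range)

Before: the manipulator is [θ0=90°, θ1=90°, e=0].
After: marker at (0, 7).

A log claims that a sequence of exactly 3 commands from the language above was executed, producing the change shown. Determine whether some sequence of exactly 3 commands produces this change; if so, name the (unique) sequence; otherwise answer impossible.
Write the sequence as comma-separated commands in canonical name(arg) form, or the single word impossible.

start: [θ0=90°, θ1=90°, e=0]
step 1 (rotate(1, 90)): [θ0=90°, θ1=180°, e=0]
step 2 (rotate(1, 90)): [θ0=90°, θ1=270°, e=0]
step 3 (rotate(1, 90)): [θ0=90°, θ1=0°, e=0]
no other 3-command option fits: unique.

rotate(1, 90), rotate(1, 90), rotate(1, 90)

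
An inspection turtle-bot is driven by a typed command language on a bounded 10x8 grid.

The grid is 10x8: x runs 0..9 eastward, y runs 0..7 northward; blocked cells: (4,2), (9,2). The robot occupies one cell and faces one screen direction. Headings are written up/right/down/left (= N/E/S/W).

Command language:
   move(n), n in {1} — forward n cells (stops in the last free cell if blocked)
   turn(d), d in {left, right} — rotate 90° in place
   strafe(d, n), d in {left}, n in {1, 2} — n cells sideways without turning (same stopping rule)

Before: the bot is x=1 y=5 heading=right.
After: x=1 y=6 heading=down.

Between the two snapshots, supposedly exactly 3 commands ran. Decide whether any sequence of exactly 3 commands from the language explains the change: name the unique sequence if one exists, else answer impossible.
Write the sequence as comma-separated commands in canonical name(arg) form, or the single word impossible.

strafe(left, 2), turn(right), move(1)

key: order matters: swapping strafe(left, 2) and move(1) lands elsewhere
from: x=1 y=5 heading=right
[1] after strafe(left, 2): x=1 y=7 heading=right
[2] after turn(right): x=1 y=7 heading=down
[3] after move(1): x=1 y=6 heading=down
uniquely the one of 125 3-step routes that fits.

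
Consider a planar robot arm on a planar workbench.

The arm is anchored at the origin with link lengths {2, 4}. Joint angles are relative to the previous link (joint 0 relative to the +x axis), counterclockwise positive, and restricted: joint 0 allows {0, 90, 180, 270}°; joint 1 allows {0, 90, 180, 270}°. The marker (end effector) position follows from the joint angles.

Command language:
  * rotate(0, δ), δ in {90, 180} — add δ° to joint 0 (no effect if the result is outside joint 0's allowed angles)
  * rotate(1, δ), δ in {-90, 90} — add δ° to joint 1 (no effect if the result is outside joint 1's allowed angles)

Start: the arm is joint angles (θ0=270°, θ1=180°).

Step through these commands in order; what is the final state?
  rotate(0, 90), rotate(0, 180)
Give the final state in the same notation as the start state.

joint angles (θ0=180°, θ1=180°)

begin: joint angles (θ0=270°, θ1=180°)
[1] after rotate(0, 90): joint angles (θ0=0°, θ1=180°)
[2] after rotate(0, 180): joint angles (θ0=180°, θ1=180°)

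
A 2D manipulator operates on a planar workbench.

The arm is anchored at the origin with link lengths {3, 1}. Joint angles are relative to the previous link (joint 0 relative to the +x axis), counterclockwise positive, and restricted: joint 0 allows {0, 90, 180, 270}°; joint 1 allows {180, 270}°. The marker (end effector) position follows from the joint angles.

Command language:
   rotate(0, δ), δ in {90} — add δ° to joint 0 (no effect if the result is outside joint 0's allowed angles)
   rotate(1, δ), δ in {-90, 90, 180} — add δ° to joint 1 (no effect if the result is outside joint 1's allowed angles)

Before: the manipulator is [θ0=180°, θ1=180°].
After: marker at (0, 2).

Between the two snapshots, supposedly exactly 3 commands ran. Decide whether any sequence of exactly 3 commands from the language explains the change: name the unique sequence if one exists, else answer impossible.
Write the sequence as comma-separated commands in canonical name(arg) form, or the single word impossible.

rotate(0, 90), rotate(0, 90), rotate(0, 90)

begin: [θ0=180°, θ1=180°]
1. rotate(0, 90) → [θ0=270°, θ1=180°]
2. rotate(0, 90) → [θ0=0°, θ1=180°]
3. rotate(0, 90) → [θ0=90°, θ1=180°]
uniquely the one of 64 3-step routes that fits.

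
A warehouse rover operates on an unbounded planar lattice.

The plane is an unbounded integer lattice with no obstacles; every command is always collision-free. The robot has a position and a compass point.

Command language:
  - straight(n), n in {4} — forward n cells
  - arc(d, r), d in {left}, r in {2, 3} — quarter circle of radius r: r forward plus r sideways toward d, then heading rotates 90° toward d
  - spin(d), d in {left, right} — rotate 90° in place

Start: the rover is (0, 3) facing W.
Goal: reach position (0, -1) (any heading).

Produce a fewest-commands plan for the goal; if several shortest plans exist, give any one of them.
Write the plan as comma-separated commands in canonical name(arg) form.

start: (0, 3) facing W
step 1 (spin(left)): (0, 3) facing S
step 2 (straight(4)): (0, -1) facing S
nothing shorter than 2 reaches the goal.

spin(left), straight(4)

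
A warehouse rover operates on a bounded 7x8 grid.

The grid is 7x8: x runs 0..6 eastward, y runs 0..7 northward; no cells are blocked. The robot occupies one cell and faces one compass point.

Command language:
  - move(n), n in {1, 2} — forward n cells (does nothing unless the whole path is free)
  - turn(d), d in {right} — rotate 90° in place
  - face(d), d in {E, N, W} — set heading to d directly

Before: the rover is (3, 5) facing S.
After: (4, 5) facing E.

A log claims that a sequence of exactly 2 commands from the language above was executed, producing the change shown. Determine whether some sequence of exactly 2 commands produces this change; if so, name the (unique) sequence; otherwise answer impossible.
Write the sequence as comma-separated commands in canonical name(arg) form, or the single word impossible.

key: cell and facing (now E) both changed — the 2 commands mix motion and turning
start: (3, 5) facing S
step 1 (face(E)): (3, 5) facing E
step 2 (move(1)): (4, 5) facing E
no rival 2-sequence matches.

face(E), move(1)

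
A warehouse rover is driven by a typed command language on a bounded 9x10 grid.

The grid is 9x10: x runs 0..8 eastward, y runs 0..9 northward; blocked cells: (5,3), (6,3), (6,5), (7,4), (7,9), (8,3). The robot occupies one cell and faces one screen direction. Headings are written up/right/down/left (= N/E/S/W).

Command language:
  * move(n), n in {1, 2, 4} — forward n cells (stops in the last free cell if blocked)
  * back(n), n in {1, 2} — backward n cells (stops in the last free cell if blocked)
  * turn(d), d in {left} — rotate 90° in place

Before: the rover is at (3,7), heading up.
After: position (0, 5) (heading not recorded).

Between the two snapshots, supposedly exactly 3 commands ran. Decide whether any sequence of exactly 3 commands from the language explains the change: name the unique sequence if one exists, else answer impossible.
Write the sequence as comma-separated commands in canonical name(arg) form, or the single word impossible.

key: order matters: swapping back(2) and move(4) lands elsewhere
t0: at (3,7), heading up
[1] after back(2): at (3,5), heading up
[2] after turn(left): at (3,5), heading left
[3] after move(4): at (0,5), heading left
no rival 3-sequence matches.

back(2), turn(left), move(4)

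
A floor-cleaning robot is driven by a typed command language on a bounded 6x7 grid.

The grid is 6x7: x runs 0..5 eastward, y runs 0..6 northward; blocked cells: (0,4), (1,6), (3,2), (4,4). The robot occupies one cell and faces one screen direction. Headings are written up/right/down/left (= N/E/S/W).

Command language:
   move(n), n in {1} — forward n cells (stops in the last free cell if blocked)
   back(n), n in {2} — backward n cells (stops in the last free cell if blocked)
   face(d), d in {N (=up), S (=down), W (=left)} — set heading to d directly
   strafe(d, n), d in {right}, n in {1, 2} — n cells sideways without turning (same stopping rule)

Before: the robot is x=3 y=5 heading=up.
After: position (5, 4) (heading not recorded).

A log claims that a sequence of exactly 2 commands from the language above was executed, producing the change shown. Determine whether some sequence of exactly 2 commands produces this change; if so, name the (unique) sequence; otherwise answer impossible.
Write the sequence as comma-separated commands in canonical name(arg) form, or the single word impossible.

impossible

all 49 sequences checked — none match.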